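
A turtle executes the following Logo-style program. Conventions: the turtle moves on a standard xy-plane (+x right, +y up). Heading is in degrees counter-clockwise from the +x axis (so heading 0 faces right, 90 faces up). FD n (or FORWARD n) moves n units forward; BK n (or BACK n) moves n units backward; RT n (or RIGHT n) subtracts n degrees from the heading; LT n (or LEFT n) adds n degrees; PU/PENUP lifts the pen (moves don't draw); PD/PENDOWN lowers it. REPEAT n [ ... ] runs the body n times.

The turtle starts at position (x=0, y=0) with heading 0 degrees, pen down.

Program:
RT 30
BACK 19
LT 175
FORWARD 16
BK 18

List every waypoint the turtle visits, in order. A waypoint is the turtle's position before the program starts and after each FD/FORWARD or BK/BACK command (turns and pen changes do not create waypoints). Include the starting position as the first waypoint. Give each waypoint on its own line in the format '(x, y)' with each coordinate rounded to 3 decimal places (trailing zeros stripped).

Executing turtle program step by step:
Start: pos=(0,0), heading=0, pen down
RT 30: heading 0 -> 330
BK 19: (0,0) -> (-16.454,9.5) [heading=330, draw]
LT 175: heading 330 -> 145
FD 16: (-16.454,9.5) -> (-29.561,18.677) [heading=145, draw]
BK 18: (-29.561,18.677) -> (-14.816,8.353) [heading=145, draw]
Final: pos=(-14.816,8.353), heading=145, 3 segment(s) drawn
Waypoints (4 total):
(0, 0)
(-16.454, 9.5)
(-29.561, 18.677)
(-14.816, 8.353)

Answer: (0, 0)
(-16.454, 9.5)
(-29.561, 18.677)
(-14.816, 8.353)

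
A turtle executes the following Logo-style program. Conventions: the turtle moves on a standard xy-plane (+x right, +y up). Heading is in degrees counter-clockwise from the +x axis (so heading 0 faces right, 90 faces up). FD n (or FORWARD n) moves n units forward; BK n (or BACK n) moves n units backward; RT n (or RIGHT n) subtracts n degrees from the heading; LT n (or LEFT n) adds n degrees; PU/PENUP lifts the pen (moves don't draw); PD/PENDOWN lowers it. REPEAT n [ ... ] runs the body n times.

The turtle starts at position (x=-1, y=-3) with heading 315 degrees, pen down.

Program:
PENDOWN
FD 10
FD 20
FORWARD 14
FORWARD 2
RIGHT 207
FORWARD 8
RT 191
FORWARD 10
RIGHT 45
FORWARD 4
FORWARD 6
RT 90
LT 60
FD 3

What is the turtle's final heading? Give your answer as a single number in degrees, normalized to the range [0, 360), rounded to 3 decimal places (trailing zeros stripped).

Executing turtle program step by step:
Start: pos=(-1,-3), heading=315, pen down
PD: pen down
FD 10: (-1,-3) -> (6.071,-10.071) [heading=315, draw]
FD 20: (6.071,-10.071) -> (20.213,-24.213) [heading=315, draw]
FD 14: (20.213,-24.213) -> (30.113,-34.113) [heading=315, draw]
FD 2: (30.113,-34.113) -> (31.527,-35.527) [heading=315, draw]
RT 207: heading 315 -> 108
FD 8: (31.527,-35.527) -> (29.055,-27.918) [heading=108, draw]
RT 191: heading 108 -> 277
FD 10: (29.055,-27.918) -> (30.273,-37.844) [heading=277, draw]
RT 45: heading 277 -> 232
FD 4: (30.273,-37.844) -> (27.811,-40.996) [heading=232, draw]
FD 6: (27.811,-40.996) -> (24.117,-45.724) [heading=232, draw]
RT 90: heading 232 -> 142
LT 60: heading 142 -> 202
FD 3: (24.117,-45.724) -> (21.335,-46.848) [heading=202, draw]
Final: pos=(21.335,-46.848), heading=202, 9 segment(s) drawn

Answer: 202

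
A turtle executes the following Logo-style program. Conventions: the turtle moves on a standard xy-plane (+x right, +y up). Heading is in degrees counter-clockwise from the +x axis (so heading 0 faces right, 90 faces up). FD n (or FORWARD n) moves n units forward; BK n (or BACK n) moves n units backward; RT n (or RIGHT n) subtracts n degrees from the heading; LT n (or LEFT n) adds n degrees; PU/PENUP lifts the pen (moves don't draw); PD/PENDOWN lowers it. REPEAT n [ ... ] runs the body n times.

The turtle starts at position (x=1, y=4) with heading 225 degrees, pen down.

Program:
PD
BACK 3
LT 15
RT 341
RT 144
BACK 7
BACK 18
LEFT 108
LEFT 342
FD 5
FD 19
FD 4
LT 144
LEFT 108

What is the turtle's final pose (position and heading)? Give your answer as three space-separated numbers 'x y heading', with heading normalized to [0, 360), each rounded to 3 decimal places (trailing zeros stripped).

Answer: -11.69 -28.37 97

Derivation:
Executing turtle program step by step:
Start: pos=(1,4), heading=225, pen down
PD: pen down
BK 3: (1,4) -> (3.121,6.121) [heading=225, draw]
LT 15: heading 225 -> 240
RT 341: heading 240 -> 259
RT 144: heading 259 -> 115
BK 7: (3.121,6.121) -> (6.08,-0.223) [heading=115, draw]
BK 18: (6.08,-0.223) -> (13.687,-16.536) [heading=115, draw]
LT 108: heading 115 -> 223
LT 342: heading 223 -> 205
FD 5: (13.687,-16.536) -> (9.155,-18.649) [heading=205, draw]
FD 19: (9.155,-18.649) -> (-8.065,-26.679) [heading=205, draw]
FD 4: (-8.065,-26.679) -> (-11.69,-28.37) [heading=205, draw]
LT 144: heading 205 -> 349
LT 108: heading 349 -> 97
Final: pos=(-11.69,-28.37), heading=97, 6 segment(s) drawn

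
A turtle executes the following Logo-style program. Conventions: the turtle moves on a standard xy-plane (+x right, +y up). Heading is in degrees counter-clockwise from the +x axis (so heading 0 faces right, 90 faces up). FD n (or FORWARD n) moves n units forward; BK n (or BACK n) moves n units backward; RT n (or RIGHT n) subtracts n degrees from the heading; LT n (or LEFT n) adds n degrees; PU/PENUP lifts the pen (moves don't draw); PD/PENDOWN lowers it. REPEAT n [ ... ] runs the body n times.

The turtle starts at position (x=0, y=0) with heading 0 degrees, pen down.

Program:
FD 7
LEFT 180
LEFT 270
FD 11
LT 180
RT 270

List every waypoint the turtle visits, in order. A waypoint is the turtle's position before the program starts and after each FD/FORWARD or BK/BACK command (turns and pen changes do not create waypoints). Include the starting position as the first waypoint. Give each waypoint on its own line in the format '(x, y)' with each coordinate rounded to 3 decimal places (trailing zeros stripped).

Answer: (0, 0)
(7, 0)
(7, 11)

Derivation:
Executing turtle program step by step:
Start: pos=(0,0), heading=0, pen down
FD 7: (0,0) -> (7,0) [heading=0, draw]
LT 180: heading 0 -> 180
LT 270: heading 180 -> 90
FD 11: (7,0) -> (7,11) [heading=90, draw]
LT 180: heading 90 -> 270
RT 270: heading 270 -> 0
Final: pos=(7,11), heading=0, 2 segment(s) drawn
Waypoints (3 total):
(0, 0)
(7, 0)
(7, 11)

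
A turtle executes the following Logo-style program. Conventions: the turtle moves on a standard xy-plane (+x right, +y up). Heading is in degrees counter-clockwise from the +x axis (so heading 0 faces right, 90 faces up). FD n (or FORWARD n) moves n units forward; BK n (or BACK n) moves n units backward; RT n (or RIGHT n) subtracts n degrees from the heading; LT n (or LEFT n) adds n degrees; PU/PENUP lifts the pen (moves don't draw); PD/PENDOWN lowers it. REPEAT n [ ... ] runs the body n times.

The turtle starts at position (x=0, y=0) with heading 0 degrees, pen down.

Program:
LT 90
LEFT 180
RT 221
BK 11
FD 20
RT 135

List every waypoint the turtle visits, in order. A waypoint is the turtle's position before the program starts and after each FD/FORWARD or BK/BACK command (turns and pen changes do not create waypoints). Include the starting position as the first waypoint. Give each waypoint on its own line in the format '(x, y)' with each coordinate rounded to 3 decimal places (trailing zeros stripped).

Answer: (0, 0)
(-7.217, -8.302)
(5.905, 6.792)

Derivation:
Executing turtle program step by step:
Start: pos=(0,0), heading=0, pen down
LT 90: heading 0 -> 90
LT 180: heading 90 -> 270
RT 221: heading 270 -> 49
BK 11: (0,0) -> (-7.217,-8.302) [heading=49, draw]
FD 20: (-7.217,-8.302) -> (5.905,6.792) [heading=49, draw]
RT 135: heading 49 -> 274
Final: pos=(5.905,6.792), heading=274, 2 segment(s) drawn
Waypoints (3 total):
(0, 0)
(-7.217, -8.302)
(5.905, 6.792)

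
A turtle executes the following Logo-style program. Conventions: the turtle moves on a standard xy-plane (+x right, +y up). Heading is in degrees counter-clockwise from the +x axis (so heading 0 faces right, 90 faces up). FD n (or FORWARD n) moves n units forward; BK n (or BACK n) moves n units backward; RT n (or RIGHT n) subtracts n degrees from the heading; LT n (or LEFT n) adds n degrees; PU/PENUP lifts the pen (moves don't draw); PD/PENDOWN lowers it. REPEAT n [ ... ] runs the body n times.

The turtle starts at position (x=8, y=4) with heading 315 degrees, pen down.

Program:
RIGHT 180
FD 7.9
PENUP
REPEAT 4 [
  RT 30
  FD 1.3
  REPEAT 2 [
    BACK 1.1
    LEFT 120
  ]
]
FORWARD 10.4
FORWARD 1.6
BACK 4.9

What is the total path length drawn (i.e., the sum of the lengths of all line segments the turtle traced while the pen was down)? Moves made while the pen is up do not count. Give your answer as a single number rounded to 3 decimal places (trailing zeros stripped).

Executing turtle program step by step:
Start: pos=(8,4), heading=315, pen down
RT 180: heading 315 -> 135
FD 7.9: (8,4) -> (2.414,9.586) [heading=135, draw]
PU: pen up
REPEAT 4 [
  -- iteration 1/4 --
  RT 30: heading 135 -> 105
  FD 1.3: (2.414,9.586) -> (2.077,10.842) [heading=105, move]
  REPEAT 2 [
    -- iteration 1/2 --
    BK 1.1: (2.077,10.842) -> (2.362,9.779) [heading=105, move]
    LT 120: heading 105 -> 225
    -- iteration 2/2 --
    BK 1.1: (2.362,9.779) -> (3.14,10.557) [heading=225, move]
    LT 120: heading 225 -> 345
  ]
  -- iteration 2/4 --
  RT 30: heading 345 -> 315
  FD 1.3: (3.14,10.557) -> (4.059,9.638) [heading=315, move]
  REPEAT 2 [
    -- iteration 1/2 --
    BK 1.1: (4.059,9.638) -> (3.281,10.416) [heading=315, move]
    LT 120: heading 315 -> 75
    -- iteration 2/2 --
    BK 1.1: (3.281,10.416) -> (2.997,9.353) [heading=75, move]
    LT 120: heading 75 -> 195
  ]
  -- iteration 3/4 --
  RT 30: heading 195 -> 165
  FD 1.3: (2.997,9.353) -> (1.741,9.69) [heading=165, move]
  REPEAT 2 [
    -- iteration 1/2 --
    BK 1.1: (1.741,9.69) -> (2.803,9.405) [heading=165, move]
    LT 120: heading 165 -> 285
    -- iteration 2/2 --
    BK 1.1: (2.803,9.405) -> (2.519,10.467) [heading=285, move]
    LT 120: heading 285 -> 45
  ]
  -- iteration 4/4 --
  RT 30: heading 45 -> 15
  FD 1.3: (2.519,10.467) -> (3.774,10.804) [heading=15, move]
  REPEAT 2 [
    -- iteration 1/2 --
    BK 1.1: (3.774,10.804) -> (2.712,10.519) [heading=15, move]
    LT 120: heading 15 -> 135
    -- iteration 2/2 --
    BK 1.1: (2.712,10.519) -> (3.49,9.741) [heading=135, move]
    LT 120: heading 135 -> 255
  ]
]
FD 10.4: (3.49,9.741) -> (0.798,-0.304) [heading=255, move]
FD 1.6: (0.798,-0.304) -> (0.384,-1.85) [heading=255, move]
BK 4.9: (0.384,-1.85) -> (1.652,2.883) [heading=255, move]
Final: pos=(1.652,2.883), heading=255, 1 segment(s) drawn

Segment lengths:
  seg 1: (8,4) -> (2.414,9.586), length = 7.9
Total = 7.9

Answer: 7.9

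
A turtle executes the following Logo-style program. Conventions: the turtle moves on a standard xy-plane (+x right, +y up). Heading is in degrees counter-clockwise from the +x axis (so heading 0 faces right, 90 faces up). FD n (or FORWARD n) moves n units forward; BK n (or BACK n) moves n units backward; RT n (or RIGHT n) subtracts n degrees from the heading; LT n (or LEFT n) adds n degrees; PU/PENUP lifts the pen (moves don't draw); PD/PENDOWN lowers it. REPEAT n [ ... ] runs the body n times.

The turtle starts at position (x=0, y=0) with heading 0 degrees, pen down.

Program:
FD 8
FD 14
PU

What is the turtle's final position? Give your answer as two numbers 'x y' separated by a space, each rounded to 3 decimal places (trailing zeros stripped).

Answer: 22 0

Derivation:
Executing turtle program step by step:
Start: pos=(0,0), heading=0, pen down
FD 8: (0,0) -> (8,0) [heading=0, draw]
FD 14: (8,0) -> (22,0) [heading=0, draw]
PU: pen up
Final: pos=(22,0), heading=0, 2 segment(s) drawn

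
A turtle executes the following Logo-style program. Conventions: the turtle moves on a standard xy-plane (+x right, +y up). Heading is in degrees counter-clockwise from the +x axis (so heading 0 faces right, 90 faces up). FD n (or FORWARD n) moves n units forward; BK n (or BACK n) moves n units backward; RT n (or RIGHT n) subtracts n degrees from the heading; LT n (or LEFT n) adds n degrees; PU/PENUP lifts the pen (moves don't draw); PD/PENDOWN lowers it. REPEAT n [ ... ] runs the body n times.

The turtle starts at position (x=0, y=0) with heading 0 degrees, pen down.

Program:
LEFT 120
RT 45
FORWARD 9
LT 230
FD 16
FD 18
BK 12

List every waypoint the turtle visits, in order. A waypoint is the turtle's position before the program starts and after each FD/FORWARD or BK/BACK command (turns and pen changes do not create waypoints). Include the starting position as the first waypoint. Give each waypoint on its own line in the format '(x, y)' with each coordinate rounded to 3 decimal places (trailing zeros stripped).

Answer: (0, 0)
(2.329, 8.693)
(11.507, -4.413)
(21.831, -19.158)
(14.948, -9.328)

Derivation:
Executing turtle program step by step:
Start: pos=(0,0), heading=0, pen down
LT 120: heading 0 -> 120
RT 45: heading 120 -> 75
FD 9: (0,0) -> (2.329,8.693) [heading=75, draw]
LT 230: heading 75 -> 305
FD 16: (2.329,8.693) -> (11.507,-4.413) [heading=305, draw]
FD 18: (11.507,-4.413) -> (21.831,-19.158) [heading=305, draw]
BK 12: (21.831,-19.158) -> (14.948,-9.328) [heading=305, draw]
Final: pos=(14.948,-9.328), heading=305, 4 segment(s) drawn
Waypoints (5 total):
(0, 0)
(2.329, 8.693)
(11.507, -4.413)
(21.831, -19.158)
(14.948, -9.328)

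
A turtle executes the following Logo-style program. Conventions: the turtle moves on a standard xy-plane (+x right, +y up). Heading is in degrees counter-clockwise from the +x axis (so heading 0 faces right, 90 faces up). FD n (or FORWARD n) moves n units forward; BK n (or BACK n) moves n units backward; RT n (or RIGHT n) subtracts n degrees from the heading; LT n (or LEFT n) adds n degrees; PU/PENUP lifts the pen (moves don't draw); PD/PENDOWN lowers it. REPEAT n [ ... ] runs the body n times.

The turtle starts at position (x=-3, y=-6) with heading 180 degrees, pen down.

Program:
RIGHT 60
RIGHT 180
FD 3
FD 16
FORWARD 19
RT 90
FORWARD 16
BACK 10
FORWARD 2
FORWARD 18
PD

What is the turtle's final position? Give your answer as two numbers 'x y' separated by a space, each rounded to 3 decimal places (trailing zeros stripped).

Answer: -6.517 -51.909

Derivation:
Executing turtle program step by step:
Start: pos=(-3,-6), heading=180, pen down
RT 60: heading 180 -> 120
RT 180: heading 120 -> 300
FD 3: (-3,-6) -> (-1.5,-8.598) [heading=300, draw]
FD 16: (-1.5,-8.598) -> (6.5,-22.454) [heading=300, draw]
FD 19: (6.5,-22.454) -> (16,-38.909) [heading=300, draw]
RT 90: heading 300 -> 210
FD 16: (16,-38.909) -> (2.144,-46.909) [heading=210, draw]
BK 10: (2.144,-46.909) -> (10.804,-41.909) [heading=210, draw]
FD 2: (10.804,-41.909) -> (9.072,-42.909) [heading=210, draw]
FD 18: (9.072,-42.909) -> (-6.517,-51.909) [heading=210, draw]
PD: pen down
Final: pos=(-6.517,-51.909), heading=210, 7 segment(s) drawn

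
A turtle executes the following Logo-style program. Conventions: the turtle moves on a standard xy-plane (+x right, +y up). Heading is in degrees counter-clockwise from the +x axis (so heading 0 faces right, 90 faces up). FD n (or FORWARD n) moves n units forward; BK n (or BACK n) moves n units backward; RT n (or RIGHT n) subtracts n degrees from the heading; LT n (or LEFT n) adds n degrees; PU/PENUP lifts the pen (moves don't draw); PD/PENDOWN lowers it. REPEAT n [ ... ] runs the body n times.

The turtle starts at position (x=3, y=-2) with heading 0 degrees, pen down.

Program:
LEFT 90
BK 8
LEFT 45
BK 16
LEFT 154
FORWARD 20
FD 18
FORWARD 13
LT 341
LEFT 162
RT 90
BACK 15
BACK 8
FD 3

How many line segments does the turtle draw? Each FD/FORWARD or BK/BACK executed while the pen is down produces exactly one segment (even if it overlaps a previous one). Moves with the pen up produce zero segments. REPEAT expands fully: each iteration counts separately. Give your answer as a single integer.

Answer: 8

Derivation:
Executing turtle program step by step:
Start: pos=(3,-2), heading=0, pen down
LT 90: heading 0 -> 90
BK 8: (3,-2) -> (3,-10) [heading=90, draw]
LT 45: heading 90 -> 135
BK 16: (3,-10) -> (14.314,-21.314) [heading=135, draw]
LT 154: heading 135 -> 289
FD 20: (14.314,-21.314) -> (20.825,-40.224) [heading=289, draw]
FD 18: (20.825,-40.224) -> (26.685,-57.243) [heading=289, draw]
FD 13: (26.685,-57.243) -> (30.918,-69.535) [heading=289, draw]
LT 341: heading 289 -> 270
LT 162: heading 270 -> 72
RT 90: heading 72 -> 342
BK 15: (30.918,-69.535) -> (16.652,-64.9) [heading=342, draw]
BK 8: (16.652,-64.9) -> (9.043,-62.428) [heading=342, draw]
FD 3: (9.043,-62.428) -> (11.897,-63.355) [heading=342, draw]
Final: pos=(11.897,-63.355), heading=342, 8 segment(s) drawn
Segments drawn: 8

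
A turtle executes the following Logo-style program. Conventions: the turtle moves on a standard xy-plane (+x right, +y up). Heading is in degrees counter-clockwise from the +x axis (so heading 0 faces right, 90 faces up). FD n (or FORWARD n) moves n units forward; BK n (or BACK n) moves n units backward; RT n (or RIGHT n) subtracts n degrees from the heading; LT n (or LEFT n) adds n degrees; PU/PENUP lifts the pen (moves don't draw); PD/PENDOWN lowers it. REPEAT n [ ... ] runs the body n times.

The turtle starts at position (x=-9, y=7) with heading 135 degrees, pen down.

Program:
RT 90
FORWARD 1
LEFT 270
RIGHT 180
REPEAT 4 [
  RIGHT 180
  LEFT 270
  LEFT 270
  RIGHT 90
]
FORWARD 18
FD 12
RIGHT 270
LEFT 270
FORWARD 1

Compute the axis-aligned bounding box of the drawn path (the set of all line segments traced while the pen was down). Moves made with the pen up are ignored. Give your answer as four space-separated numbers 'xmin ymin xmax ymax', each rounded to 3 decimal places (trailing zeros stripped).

Answer: -30.213 7 -8.293 29.627

Derivation:
Executing turtle program step by step:
Start: pos=(-9,7), heading=135, pen down
RT 90: heading 135 -> 45
FD 1: (-9,7) -> (-8.293,7.707) [heading=45, draw]
LT 270: heading 45 -> 315
RT 180: heading 315 -> 135
REPEAT 4 [
  -- iteration 1/4 --
  RT 180: heading 135 -> 315
  LT 270: heading 315 -> 225
  LT 270: heading 225 -> 135
  RT 90: heading 135 -> 45
  -- iteration 2/4 --
  RT 180: heading 45 -> 225
  LT 270: heading 225 -> 135
  LT 270: heading 135 -> 45
  RT 90: heading 45 -> 315
  -- iteration 3/4 --
  RT 180: heading 315 -> 135
  LT 270: heading 135 -> 45
  LT 270: heading 45 -> 315
  RT 90: heading 315 -> 225
  -- iteration 4/4 --
  RT 180: heading 225 -> 45
  LT 270: heading 45 -> 315
  LT 270: heading 315 -> 225
  RT 90: heading 225 -> 135
]
FD 18: (-8.293,7.707) -> (-21.021,20.435) [heading=135, draw]
FD 12: (-21.021,20.435) -> (-29.506,28.92) [heading=135, draw]
RT 270: heading 135 -> 225
LT 270: heading 225 -> 135
FD 1: (-29.506,28.92) -> (-30.213,29.627) [heading=135, draw]
Final: pos=(-30.213,29.627), heading=135, 4 segment(s) drawn

Segment endpoints: x in {-30.213, -29.506, -21.021, -9, -8.293}, y in {7, 7.707, 20.435, 28.92, 29.627}
xmin=-30.213, ymin=7, xmax=-8.293, ymax=29.627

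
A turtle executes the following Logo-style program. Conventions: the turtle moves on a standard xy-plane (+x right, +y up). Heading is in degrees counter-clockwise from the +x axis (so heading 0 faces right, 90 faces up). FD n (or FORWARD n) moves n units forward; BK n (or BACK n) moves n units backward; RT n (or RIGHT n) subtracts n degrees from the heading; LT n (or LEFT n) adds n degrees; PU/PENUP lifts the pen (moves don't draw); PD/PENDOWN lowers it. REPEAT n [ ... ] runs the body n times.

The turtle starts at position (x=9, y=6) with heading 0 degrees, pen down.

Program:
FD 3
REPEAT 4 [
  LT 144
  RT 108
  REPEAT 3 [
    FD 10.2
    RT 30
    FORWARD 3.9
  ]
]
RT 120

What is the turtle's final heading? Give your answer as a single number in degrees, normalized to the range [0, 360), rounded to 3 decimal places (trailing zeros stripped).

Answer: 24

Derivation:
Executing turtle program step by step:
Start: pos=(9,6), heading=0, pen down
FD 3: (9,6) -> (12,6) [heading=0, draw]
REPEAT 4 [
  -- iteration 1/4 --
  LT 144: heading 0 -> 144
  RT 108: heading 144 -> 36
  REPEAT 3 [
    -- iteration 1/3 --
    FD 10.2: (12,6) -> (20.252,11.995) [heading=36, draw]
    RT 30: heading 36 -> 6
    FD 3.9: (20.252,11.995) -> (24.131,12.403) [heading=6, draw]
    -- iteration 2/3 --
    FD 10.2: (24.131,12.403) -> (34.275,13.469) [heading=6, draw]
    RT 30: heading 6 -> 336
    FD 3.9: (34.275,13.469) -> (37.838,11.883) [heading=336, draw]
    -- iteration 3/3 --
    FD 10.2: (37.838,11.883) -> (47.156,7.734) [heading=336, draw]
    RT 30: heading 336 -> 306
    FD 3.9: (47.156,7.734) -> (49.448,4.579) [heading=306, draw]
  ]
  -- iteration 2/4 --
  LT 144: heading 306 -> 90
  RT 108: heading 90 -> 342
  REPEAT 3 [
    -- iteration 1/3 --
    FD 10.2: (49.448,4.579) -> (59.149,1.427) [heading=342, draw]
    RT 30: heading 342 -> 312
    FD 3.9: (59.149,1.427) -> (61.758,-1.471) [heading=312, draw]
    -- iteration 2/3 --
    FD 10.2: (61.758,-1.471) -> (68.584,-9.051) [heading=312, draw]
    RT 30: heading 312 -> 282
    FD 3.9: (68.584,-9.051) -> (69.394,-12.866) [heading=282, draw]
    -- iteration 3/3 --
    FD 10.2: (69.394,-12.866) -> (71.515,-22.843) [heading=282, draw]
    RT 30: heading 282 -> 252
    FD 3.9: (71.515,-22.843) -> (70.31,-26.552) [heading=252, draw]
  ]
  -- iteration 3/4 --
  LT 144: heading 252 -> 36
  RT 108: heading 36 -> 288
  REPEAT 3 [
    -- iteration 1/3 --
    FD 10.2: (70.31,-26.552) -> (73.462,-36.253) [heading=288, draw]
    RT 30: heading 288 -> 258
    FD 3.9: (73.462,-36.253) -> (72.651,-40.068) [heading=258, draw]
    -- iteration 2/3 --
    FD 10.2: (72.651,-40.068) -> (70.53,-50.045) [heading=258, draw]
    RT 30: heading 258 -> 228
    FD 3.9: (70.53,-50.045) -> (67.921,-52.943) [heading=228, draw]
    -- iteration 3/3 --
    FD 10.2: (67.921,-52.943) -> (61.096,-60.523) [heading=228, draw]
    RT 30: heading 228 -> 198
    FD 3.9: (61.096,-60.523) -> (57.387,-61.728) [heading=198, draw]
  ]
  -- iteration 4/4 --
  LT 144: heading 198 -> 342
  RT 108: heading 342 -> 234
  REPEAT 3 [
    -- iteration 1/3 --
    FD 10.2: (57.387,-61.728) -> (51.391,-69.98) [heading=234, draw]
    RT 30: heading 234 -> 204
    FD 3.9: (51.391,-69.98) -> (47.828,-71.567) [heading=204, draw]
    -- iteration 2/3 --
    FD 10.2: (47.828,-71.567) -> (38.51,-75.715) [heading=204, draw]
    RT 30: heading 204 -> 174
    FD 3.9: (38.51,-75.715) -> (34.632,-75.308) [heading=174, draw]
    -- iteration 3/3 --
    FD 10.2: (34.632,-75.308) -> (24.487,-74.241) [heading=174, draw]
    RT 30: heading 174 -> 144
    FD 3.9: (24.487,-74.241) -> (21.332,-71.949) [heading=144, draw]
  ]
]
RT 120: heading 144 -> 24
Final: pos=(21.332,-71.949), heading=24, 25 segment(s) drawn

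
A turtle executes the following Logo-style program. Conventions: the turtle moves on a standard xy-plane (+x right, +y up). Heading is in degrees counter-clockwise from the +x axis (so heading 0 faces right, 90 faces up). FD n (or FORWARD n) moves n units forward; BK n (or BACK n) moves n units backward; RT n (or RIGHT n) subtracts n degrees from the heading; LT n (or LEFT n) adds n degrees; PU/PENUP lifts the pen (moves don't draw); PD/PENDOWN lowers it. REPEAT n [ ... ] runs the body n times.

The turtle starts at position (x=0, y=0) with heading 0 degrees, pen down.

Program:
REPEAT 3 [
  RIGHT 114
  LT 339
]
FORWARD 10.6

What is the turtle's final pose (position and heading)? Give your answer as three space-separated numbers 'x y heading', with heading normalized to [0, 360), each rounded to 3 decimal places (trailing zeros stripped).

Answer: 7.495 -7.495 315

Derivation:
Executing turtle program step by step:
Start: pos=(0,0), heading=0, pen down
REPEAT 3 [
  -- iteration 1/3 --
  RT 114: heading 0 -> 246
  LT 339: heading 246 -> 225
  -- iteration 2/3 --
  RT 114: heading 225 -> 111
  LT 339: heading 111 -> 90
  -- iteration 3/3 --
  RT 114: heading 90 -> 336
  LT 339: heading 336 -> 315
]
FD 10.6: (0,0) -> (7.495,-7.495) [heading=315, draw]
Final: pos=(7.495,-7.495), heading=315, 1 segment(s) drawn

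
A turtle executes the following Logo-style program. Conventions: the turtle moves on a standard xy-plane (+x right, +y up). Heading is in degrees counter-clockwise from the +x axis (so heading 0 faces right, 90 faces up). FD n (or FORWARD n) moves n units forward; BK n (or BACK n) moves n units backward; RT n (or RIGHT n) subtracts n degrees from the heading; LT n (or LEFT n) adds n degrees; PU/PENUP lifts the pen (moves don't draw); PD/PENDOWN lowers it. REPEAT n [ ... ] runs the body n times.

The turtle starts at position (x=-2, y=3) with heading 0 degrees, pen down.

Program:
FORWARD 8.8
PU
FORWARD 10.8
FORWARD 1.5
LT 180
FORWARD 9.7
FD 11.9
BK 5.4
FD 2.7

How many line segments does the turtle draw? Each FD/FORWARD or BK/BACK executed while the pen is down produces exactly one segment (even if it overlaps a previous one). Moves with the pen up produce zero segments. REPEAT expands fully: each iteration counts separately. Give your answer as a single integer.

Executing turtle program step by step:
Start: pos=(-2,3), heading=0, pen down
FD 8.8: (-2,3) -> (6.8,3) [heading=0, draw]
PU: pen up
FD 10.8: (6.8,3) -> (17.6,3) [heading=0, move]
FD 1.5: (17.6,3) -> (19.1,3) [heading=0, move]
LT 180: heading 0 -> 180
FD 9.7: (19.1,3) -> (9.4,3) [heading=180, move]
FD 11.9: (9.4,3) -> (-2.5,3) [heading=180, move]
BK 5.4: (-2.5,3) -> (2.9,3) [heading=180, move]
FD 2.7: (2.9,3) -> (0.2,3) [heading=180, move]
Final: pos=(0.2,3), heading=180, 1 segment(s) drawn
Segments drawn: 1

Answer: 1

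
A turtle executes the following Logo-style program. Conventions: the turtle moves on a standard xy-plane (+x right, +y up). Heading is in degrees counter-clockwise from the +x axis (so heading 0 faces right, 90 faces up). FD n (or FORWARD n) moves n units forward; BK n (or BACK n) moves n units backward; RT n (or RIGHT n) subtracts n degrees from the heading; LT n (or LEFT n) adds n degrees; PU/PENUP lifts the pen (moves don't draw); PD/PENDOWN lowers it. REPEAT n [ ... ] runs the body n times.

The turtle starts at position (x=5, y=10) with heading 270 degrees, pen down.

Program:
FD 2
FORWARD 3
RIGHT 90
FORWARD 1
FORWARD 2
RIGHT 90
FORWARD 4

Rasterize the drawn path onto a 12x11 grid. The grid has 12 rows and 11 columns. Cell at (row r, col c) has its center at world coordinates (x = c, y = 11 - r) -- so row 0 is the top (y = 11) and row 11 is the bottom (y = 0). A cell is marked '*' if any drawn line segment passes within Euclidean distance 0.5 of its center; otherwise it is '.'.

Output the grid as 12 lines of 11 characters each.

Answer: ...........
.....*.....
..*..*.....
..*..*.....
..*..*.....
..*..*.....
..****.....
...........
...........
...........
...........
...........

Derivation:
Segment 0: (5,10) -> (5,8)
Segment 1: (5,8) -> (5,5)
Segment 2: (5,5) -> (4,5)
Segment 3: (4,5) -> (2,5)
Segment 4: (2,5) -> (2,9)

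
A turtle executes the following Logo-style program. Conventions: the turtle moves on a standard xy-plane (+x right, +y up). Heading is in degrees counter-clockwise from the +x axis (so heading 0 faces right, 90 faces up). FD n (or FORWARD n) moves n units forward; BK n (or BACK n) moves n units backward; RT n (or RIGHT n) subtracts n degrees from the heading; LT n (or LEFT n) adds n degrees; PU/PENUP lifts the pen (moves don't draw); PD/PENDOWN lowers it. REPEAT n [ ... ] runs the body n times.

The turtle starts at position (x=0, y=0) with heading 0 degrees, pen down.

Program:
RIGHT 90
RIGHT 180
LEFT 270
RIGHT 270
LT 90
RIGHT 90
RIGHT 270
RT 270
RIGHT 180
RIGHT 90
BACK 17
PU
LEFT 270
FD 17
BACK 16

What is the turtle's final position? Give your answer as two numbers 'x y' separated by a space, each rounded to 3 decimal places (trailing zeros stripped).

Executing turtle program step by step:
Start: pos=(0,0), heading=0, pen down
RT 90: heading 0 -> 270
RT 180: heading 270 -> 90
LT 270: heading 90 -> 0
RT 270: heading 0 -> 90
LT 90: heading 90 -> 180
RT 90: heading 180 -> 90
RT 270: heading 90 -> 180
RT 270: heading 180 -> 270
RT 180: heading 270 -> 90
RT 90: heading 90 -> 0
BK 17: (0,0) -> (-17,0) [heading=0, draw]
PU: pen up
LT 270: heading 0 -> 270
FD 17: (-17,0) -> (-17,-17) [heading=270, move]
BK 16: (-17,-17) -> (-17,-1) [heading=270, move]
Final: pos=(-17,-1), heading=270, 1 segment(s) drawn

Answer: -17 -1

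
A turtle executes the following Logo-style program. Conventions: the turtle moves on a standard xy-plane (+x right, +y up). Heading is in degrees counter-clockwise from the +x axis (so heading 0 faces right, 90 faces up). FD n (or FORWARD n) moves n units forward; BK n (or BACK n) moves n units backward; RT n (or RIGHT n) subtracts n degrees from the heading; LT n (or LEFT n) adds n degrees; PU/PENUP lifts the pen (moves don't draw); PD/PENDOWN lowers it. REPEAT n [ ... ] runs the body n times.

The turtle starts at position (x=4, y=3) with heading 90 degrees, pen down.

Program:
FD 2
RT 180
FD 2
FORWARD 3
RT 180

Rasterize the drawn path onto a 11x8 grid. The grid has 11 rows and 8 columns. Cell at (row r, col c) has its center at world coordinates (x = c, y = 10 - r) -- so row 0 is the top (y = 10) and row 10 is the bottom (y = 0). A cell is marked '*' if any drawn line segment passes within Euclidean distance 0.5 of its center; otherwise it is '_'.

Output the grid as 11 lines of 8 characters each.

Segment 0: (4,3) -> (4,5)
Segment 1: (4,5) -> (4,3)
Segment 2: (4,3) -> (4,0)

Answer: ________
________
________
________
________
____*___
____*___
____*___
____*___
____*___
____*___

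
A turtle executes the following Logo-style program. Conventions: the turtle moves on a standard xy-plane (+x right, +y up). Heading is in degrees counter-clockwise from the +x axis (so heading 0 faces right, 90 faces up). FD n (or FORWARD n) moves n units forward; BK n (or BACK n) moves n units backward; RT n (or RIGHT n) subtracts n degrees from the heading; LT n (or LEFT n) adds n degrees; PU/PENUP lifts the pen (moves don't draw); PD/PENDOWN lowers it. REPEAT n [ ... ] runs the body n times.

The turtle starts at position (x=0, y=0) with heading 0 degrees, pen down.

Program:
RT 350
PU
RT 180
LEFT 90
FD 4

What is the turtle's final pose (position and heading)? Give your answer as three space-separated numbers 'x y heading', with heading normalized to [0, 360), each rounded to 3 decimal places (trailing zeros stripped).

Executing turtle program step by step:
Start: pos=(0,0), heading=0, pen down
RT 350: heading 0 -> 10
PU: pen up
RT 180: heading 10 -> 190
LT 90: heading 190 -> 280
FD 4: (0,0) -> (0.695,-3.939) [heading=280, move]
Final: pos=(0.695,-3.939), heading=280, 0 segment(s) drawn

Answer: 0.695 -3.939 280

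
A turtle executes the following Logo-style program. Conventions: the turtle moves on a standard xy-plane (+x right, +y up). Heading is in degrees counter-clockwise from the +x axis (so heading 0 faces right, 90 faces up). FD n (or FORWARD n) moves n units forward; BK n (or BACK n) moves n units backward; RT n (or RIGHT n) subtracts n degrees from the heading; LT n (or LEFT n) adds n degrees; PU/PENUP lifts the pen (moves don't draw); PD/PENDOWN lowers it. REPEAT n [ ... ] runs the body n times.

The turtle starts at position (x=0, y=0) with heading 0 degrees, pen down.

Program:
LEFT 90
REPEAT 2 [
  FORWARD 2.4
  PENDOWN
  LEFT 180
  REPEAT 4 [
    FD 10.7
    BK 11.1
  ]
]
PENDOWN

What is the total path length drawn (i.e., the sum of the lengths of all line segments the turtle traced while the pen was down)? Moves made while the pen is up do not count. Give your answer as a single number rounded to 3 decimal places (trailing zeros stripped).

Answer: 179.2

Derivation:
Executing turtle program step by step:
Start: pos=(0,0), heading=0, pen down
LT 90: heading 0 -> 90
REPEAT 2 [
  -- iteration 1/2 --
  FD 2.4: (0,0) -> (0,2.4) [heading=90, draw]
  PD: pen down
  LT 180: heading 90 -> 270
  REPEAT 4 [
    -- iteration 1/4 --
    FD 10.7: (0,2.4) -> (0,-8.3) [heading=270, draw]
    BK 11.1: (0,-8.3) -> (0,2.8) [heading=270, draw]
    -- iteration 2/4 --
    FD 10.7: (0,2.8) -> (0,-7.9) [heading=270, draw]
    BK 11.1: (0,-7.9) -> (0,3.2) [heading=270, draw]
    -- iteration 3/4 --
    FD 10.7: (0,3.2) -> (0,-7.5) [heading=270, draw]
    BK 11.1: (0,-7.5) -> (0,3.6) [heading=270, draw]
    -- iteration 4/4 --
    FD 10.7: (0,3.6) -> (0,-7.1) [heading=270, draw]
    BK 11.1: (0,-7.1) -> (0,4) [heading=270, draw]
  ]
  -- iteration 2/2 --
  FD 2.4: (0,4) -> (0,1.6) [heading=270, draw]
  PD: pen down
  LT 180: heading 270 -> 90
  REPEAT 4 [
    -- iteration 1/4 --
    FD 10.7: (0,1.6) -> (0,12.3) [heading=90, draw]
    BK 11.1: (0,12.3) -> (0,1.2) [heading=90, draw]
    -- iteration 2/4 --
    FD 10.7: (0,1.2) -> (0,11.9) [heading=90, draw]
    BK 11.1: (0,11.9) -> (0,0.8) [heading=90, draw]
    -- iteration 3/4 --
    FD 10.7: (0,0.8) -> (0,11.5) [heading=90, draw]
    BK 11.1: (0,11.5) -> (0,0.4) [heading=90, draw]
    -- iteration 4/4 --
    FD 10.7: (0,0.4) -> (0,11.1) [heading=90, draw]
    BK 11.1: (0,11.1) -> (0,0) [heading=90, draw]
  ]
]
PD: pen down
Final: pos=(0,0), heading=90, 18 segment(s) drawn

Segment lengths:
  seg 1: (0,0) -> (0,2.4), length = 2.4
  seg 2: (0,2.4) -> (0,-8.3), length = 10.7
  seg 3: (0,-8.3) -> (0,2.8), length = 11.1
  seg 4: (0,2.8) -> (0,-7.9), length = 10.7
  seg 5: (0,-7.9) -> (0,3.2), length = 11.1
  seg 6: (0,3.2) -> (0,-7.5), length = 10.7
  seg 7: (0,-7.5) -> (0,3.6), length = 11.1
  seg 8: (0,3.6) -> (0,-7.1), length = 10.7
  seg 9: (0,-7.1) -> (0,4), length = 11.1
  seg 10: (0,4) -> (0,1.6), length = 2.4
  seg 11: (0,1.6) -> (0,12.3), length = 10.7
  seg 12: (0,12.3) -> (0,1.2), length = 11.1
  seg 13: (0,1.2) -> (0,11.9), length = 10.7
  seg 14: (0,11.9) -> (0,0.8), length = 11.1
  seg 15: (0,0.8) -> (0,11.5), length = 10.7
  seg 16: (0,11.5) -> (0,0.4), length = 11.1
  seg 17: (0,0.4) -> (0,11.1), length = 10.7
  seg 18: (0,11.1) -> (0,0), length = 11.1
Total = 179.2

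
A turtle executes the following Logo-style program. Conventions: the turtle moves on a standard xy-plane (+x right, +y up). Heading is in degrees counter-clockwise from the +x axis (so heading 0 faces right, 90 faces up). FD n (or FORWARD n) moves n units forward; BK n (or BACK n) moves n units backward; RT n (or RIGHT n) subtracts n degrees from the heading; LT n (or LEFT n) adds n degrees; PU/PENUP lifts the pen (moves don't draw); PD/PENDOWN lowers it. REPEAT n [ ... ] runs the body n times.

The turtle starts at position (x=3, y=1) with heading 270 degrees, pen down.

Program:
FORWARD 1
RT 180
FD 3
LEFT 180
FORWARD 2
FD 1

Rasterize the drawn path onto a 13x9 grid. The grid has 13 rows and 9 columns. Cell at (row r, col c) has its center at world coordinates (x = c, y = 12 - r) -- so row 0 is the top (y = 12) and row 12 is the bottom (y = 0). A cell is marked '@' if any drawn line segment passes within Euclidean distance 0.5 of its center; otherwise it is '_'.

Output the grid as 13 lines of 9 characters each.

Answer: _________
_________
_________
_________
_________
_________
_________
_________
_________
___@_____
___@_____
___@_____
___@_____

Derivation:
Segment 0: (3,1) -> (3,0)
Segment 1: (3,0) -> (3,3)
Segment 2: (3,3) -> (3,1)
Segment 3: (3,1) -> (3,0)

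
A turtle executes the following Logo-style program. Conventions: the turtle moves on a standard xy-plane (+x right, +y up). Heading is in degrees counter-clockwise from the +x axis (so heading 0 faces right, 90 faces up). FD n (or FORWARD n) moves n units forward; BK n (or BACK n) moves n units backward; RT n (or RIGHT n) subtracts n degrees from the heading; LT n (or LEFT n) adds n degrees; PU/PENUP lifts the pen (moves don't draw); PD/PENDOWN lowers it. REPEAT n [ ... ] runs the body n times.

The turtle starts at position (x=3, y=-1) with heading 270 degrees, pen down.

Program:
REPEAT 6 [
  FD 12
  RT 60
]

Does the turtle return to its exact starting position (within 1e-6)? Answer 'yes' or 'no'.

Executing turtle program step by step:
Start: pos=(3,-1), heading=270, pen down
REPEAT 6 [
  -- iteration 1/6 --
  FD 12: (3,-1) -> (3,-13) [heading=270, draw]
  RT 60: heading 270 -> 210
  -- iteration 2/6 --
  FD 12: (3,-13) -> (-7.392,-19) [heading=210, draw]
  RT 60: heading 210 -> 150
  -- iteration 3/6 --
  FD 12: (-7.392,-19) -> (-17.785,-13) [heading=150, draw]
  RT 60: heading 150 -> 90
  -- iteration 4/6 --
  FD 12: (-17.785,-13) -> (-17.785,-1) [heading=90, draw]
  RT 60: heading 90 -> 30
  -- iteration 5/6 --
  FD 12: (-17.785,-1) -> (-7.392,5) [heading=30, draw]
  RT 60: heading 30 -> 330
  -- iteration 6/6 --
  FD 12: (-7.392,5) -> (3,-1) [heading=330, draw]
  RT 60: heading 330 -> 270
]
Final: pos=(3,-1), heading=270, 6 segment(s) drawn

Start position: (3, -1)
Final position: (3, -1)
Distance = 0; < 1e-6 -> CLOSED

Answer: yes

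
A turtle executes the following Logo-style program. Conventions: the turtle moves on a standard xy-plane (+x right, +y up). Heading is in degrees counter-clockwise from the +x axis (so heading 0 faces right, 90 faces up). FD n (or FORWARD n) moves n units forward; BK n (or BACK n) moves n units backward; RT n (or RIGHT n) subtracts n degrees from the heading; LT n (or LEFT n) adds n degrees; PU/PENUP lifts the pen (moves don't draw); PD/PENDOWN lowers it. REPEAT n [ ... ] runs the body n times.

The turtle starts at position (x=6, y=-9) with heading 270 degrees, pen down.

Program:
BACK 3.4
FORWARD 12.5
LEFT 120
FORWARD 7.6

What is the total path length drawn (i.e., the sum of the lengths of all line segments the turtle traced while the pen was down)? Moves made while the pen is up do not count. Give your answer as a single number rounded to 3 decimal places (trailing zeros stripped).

Answer: 23.5

Derivation:
Executing turtle program step by step:
Start: pos=(6,-9), heading=270, pen down
BK 3.4: (6,-9) -> (6,-5.6) [heading=270, draw]
FD 12.5: (6,-5.6) -> (6,-18.1) [heading=270, draw]
LT 120: heading 270 -> 30
FD 7.6: (6,-18.1) -> (12.582,-14.3) [heading=30, draw]
Final: pos=(12.582,-14.3), heading=30, 3 segment(s) drawn

Segment lengths:
  seg 1: (6,-9) -> (6,-5.6), length = 3.4
  seg 2: (6,-5.6) -> (6,-18.1), length = 12.5
  seg 3: (6,-18.1) -> (12.582,-14.3), length = 7.6
Total = 23.5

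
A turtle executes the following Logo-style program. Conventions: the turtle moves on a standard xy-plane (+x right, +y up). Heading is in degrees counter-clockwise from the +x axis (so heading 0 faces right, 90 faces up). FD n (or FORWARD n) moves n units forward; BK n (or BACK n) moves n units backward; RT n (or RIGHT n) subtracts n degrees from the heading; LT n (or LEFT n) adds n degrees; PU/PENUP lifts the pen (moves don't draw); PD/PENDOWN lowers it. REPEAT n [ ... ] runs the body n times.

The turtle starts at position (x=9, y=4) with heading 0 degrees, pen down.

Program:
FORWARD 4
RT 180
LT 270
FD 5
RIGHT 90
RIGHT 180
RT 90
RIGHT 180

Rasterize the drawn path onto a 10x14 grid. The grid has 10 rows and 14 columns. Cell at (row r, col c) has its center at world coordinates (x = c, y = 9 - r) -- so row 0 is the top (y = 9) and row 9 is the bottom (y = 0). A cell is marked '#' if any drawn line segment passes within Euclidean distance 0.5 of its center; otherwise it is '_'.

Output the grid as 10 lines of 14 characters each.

Answer: _____________#
_____________#
_____________#
_____________#
_____________#
_________#####
______________
______________
______________
______________

Derivation:
Segment 0: (9,4) -> (13,4)
Segment 1: (13,4) -> (13,9)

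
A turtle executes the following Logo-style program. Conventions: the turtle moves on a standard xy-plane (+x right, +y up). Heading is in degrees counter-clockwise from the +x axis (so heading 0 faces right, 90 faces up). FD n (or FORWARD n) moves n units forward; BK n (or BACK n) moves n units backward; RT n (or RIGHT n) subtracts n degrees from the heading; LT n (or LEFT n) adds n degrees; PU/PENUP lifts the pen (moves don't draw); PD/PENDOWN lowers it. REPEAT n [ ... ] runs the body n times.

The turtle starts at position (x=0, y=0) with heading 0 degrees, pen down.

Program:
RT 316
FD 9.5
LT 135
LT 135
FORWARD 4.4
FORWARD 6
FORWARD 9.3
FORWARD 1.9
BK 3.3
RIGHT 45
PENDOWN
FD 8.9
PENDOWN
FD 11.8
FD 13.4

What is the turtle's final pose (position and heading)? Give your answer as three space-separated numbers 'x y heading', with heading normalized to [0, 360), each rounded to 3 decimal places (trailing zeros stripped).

Answer: 18.951 -40.659 269

Derivation:
Executing turtle program step by step:
Start: pos=(0,0), heading=0, pen down
RT 316: heading 0 -> 44
FD 9.5: (0,0) -> (6.834,6.599) [heading=44, draw]
LT 135: heading 44 -> 179
LT 135: heading 179 -> 314
FD 4.4: (6.834,6.599) -> (9.89,3.434) [heading=314, draw]
FD 6: (9.89,3.434) -> (14.058,-0.882) [heading=314, draw]
FD 9.3: (14.058,-0.882) -> (20.518,-7.572) [heading=314, draw]
FD 1.9: (20.518,-7.572) -> (21.838,-8.938) [heading=314, draw]
BK 3.3: (21.838,-8.938) -> (19.546,-6.565) [heading=314, draw]
RT 45: heading 314 -> 269
PD: pen down
FD 8.9: (19.546,-6.565) -> (19.391,-15.463) [heading=269, draw]
PD: pen down
FD 11.8: (19.391,-15.463) -> (19.185,-27.262) [heading=269, draw]
FD 13.4: (19.185,-27.262) -> (18.951,-40.659) [heading=269, draw]
Final: pos=(18.951,-40.659), heading=269, 9 segment(s) drawn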